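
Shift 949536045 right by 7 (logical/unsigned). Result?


0b111000100110001100010100101101 >> 7 = 0b11100010011000110001010 = 7418250

7418250


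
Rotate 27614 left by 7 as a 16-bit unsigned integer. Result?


Rotate 0b110101111011110 left by 7 (16-bit) = 0b1110111100110101 = 61237

61237


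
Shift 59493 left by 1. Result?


0b1110100001100101 << 1 = 0b11101000011001010 = 118986

118986


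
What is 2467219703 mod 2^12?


2467219703 & 4095 = 2295

2295


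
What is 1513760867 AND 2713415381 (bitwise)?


0b1011010001110100010100001100011 & 0b10100001101110110110111011010101 = 0b1110100010100001000001 = 3811393

3811393


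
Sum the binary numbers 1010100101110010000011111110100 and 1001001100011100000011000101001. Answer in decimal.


1010100101110010000011111110100 + 1001001100011100000011000101001 = 10011110010001110000111000011101 = 2655456797

2655456797


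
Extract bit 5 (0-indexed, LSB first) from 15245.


0b11101110001101, position 5 = 0

0


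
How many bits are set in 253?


0b11111101 has 7 set bits

7


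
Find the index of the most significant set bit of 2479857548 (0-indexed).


0b10010011110011111001111110001100. Highest set bit at position 31

31


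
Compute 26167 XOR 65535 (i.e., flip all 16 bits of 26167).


26167 ^ 65535 = 39368

39368


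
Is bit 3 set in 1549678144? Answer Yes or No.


0b1011100010111100011011001000000, bit 3 = 0. No

No


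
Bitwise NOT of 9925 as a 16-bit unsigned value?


~0b10011011000101 = 0b1101100100111010 = 55610 (16-bit unsigned)

55610


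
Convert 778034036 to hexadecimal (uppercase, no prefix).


778034036 = 2E5FDB74 hex

2E5FDB74


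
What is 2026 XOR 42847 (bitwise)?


0b11111101010 ^ 0b1010011101011111 = 0b1010000010110101 = 41141

41141


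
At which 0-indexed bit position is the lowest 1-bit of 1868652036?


0b1101111011000010101111000000100. Lowest set bit at position 2

2


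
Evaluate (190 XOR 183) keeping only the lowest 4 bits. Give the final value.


Step 1: 190 ^ 183 = 9
Step 2: 9 & 15 = 9

9


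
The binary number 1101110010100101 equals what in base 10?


1101110010100101 in decimal = 56485

56485


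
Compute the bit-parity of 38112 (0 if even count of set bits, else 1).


0b1001010011100000 has 6 ones => parity 0

0


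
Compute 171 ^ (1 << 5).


171 ^ (1 << 5) = 171 ^ 32 = 139

139


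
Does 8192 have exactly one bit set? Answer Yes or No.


0b10000000000000. Only one bit set => Yes

Yes


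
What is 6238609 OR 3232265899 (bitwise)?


0b10111110011000110010001 | 0b11000000101010000111011010101011 = 0b11000000111111110111011110111011 = 3237967803

3237967803


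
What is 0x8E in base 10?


8E hex = 142 decimal

142


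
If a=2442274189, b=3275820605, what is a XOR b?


2442274189 ^ 3275820605 = 1389570992

1389570992


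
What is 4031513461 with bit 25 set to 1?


4031513461 | (1 << 25) = 4031513461 | 33554432 = 4065067893

4065067893


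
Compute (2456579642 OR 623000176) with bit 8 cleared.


Step 1: 2456579642 | 623000176 = 3077471866
Step 2: 3077471866 & ~(1 << 8) = 3077471866

3077471866


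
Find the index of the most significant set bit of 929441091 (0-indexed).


0b110111011001100010010101000011. Highest set bit at position 29

29


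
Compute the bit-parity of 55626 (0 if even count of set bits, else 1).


0b1101100101001010 has 8 ones => parity 0

0


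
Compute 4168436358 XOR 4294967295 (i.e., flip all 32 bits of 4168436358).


4168436358 ^ 4294967295 = 126530937

126530937


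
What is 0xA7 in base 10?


A7 hex = 167 decimal

167


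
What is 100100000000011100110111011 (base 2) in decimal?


100100000000011100110111011 in decimal = 75512251

75512251


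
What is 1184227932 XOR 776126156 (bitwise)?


0b1000110100101011110001001011100 ^ 0b101110010000101011111011001100 = 0b1101000110101110101110010010000 = 1758944400

1758944400


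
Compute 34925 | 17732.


0b1000100001101101 | 0b100010101000100 = 0b1100110101101101 = 52589

52589


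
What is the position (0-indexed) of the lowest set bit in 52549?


0b1100110101000101. Lowest set bit at position 0

0


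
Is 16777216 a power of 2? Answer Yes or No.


0b1000000000000000000000000. Only one bit set => Yes

Yes


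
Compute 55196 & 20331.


0b1101011110011100 & 0b100111101101011 = 0b100011100001000 = 18184

18184


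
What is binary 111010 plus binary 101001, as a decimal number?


111010 + 101001 = 1100011 = 99

99


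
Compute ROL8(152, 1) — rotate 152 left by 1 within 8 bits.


Rotate 0b10011000 left by 1 (8-bit) = 0b110001 = 49

49


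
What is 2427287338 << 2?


0b10010000101011010111011100101010 << 2 = 0b1001000010101101011101110010101000 = 9709149352

9709149352


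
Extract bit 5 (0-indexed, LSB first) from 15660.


0b11110100101100, position 5 = 1

1


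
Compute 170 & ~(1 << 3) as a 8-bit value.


170 & ~(1 << 3) = 162

162


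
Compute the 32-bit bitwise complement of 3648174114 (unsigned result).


~0b11011001011100101011100000100010 = 0b100110100011010100011111011101 = 646793181 (32-bit unsigned)

646793181


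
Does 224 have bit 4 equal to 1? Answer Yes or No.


0b11100000, bit 4 = 0. No

No


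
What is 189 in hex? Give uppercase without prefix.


189 = BD hex

BD


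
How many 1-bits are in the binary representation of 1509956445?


0b1011010000000000001101101011101 has 13 set bits

13


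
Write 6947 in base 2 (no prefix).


6947 = 1101100100011 in binary

1101100100011


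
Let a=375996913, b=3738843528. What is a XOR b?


375996913 ^ 3738843528 = 3367204985

3367204985


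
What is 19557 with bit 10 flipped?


19557 ^ (1 << 10) = 19557 ^ 1024 = 18533

18533


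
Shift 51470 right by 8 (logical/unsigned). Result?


0b1100100100001110 >> 8 = 0b11001001 = 201

201


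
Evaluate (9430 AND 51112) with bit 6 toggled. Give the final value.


Step 1: 9430 & 51112 = 1152
Step 2: 1152 ^ (1 << 6) = 1152 ^ 64 = 1216

1216


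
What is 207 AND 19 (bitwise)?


0b11001111 & 0b10011 = 0b11 = 3

3


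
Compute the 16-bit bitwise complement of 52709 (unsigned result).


~0b1100110111100101 = 0b11001000011010 = 12826 (16-bit unsigned)

12826


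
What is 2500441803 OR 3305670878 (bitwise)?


0b10010101000010011011011011001011 | 0b11000101000010001000100011011110 = 0b11010101000010011011111011011111 = 3574185695

3574185695


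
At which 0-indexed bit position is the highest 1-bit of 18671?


0b100100011101111. Highest set bit at position 14

14


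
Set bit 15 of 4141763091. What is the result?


4141763091 | (1 << 15) = 4141763091 | 32768 = 4141795859

4141795859


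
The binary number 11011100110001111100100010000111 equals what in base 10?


11011100110001111100100010000111 in decimal = 3704080519

3704080519


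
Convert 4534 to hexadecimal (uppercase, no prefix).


4534 = 11B6 hex

11B6


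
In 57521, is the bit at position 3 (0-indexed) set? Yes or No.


0b1110000010110001, bit 3 = 0. No

No


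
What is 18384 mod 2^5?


18384 & 31 = 16

16


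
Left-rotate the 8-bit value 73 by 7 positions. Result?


Rotate 0b1001001 left by 7 (8-bit) = 0b10100100 = 164

164


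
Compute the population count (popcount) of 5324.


0b1010011001100 has 6 set bits

6


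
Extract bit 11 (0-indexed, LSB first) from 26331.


0b110011011011011, position 11 = 0

0


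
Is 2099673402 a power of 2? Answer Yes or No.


0b1111101001001100111100100111010. Multiple bits set => No

No


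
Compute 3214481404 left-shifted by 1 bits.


0b10111111100110010001011111111100 << 1 = 0b101111111001100100010111111111000 = 6428962808

6428962808


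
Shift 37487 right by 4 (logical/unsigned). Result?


0b1001001001101111 >> 4 = 0b100100100110 = 2342

2342


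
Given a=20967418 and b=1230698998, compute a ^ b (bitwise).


20967418 ^ 1230698998 = 1214584332

1214584332


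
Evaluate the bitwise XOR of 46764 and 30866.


0b1011011010101100 ^ 0b111100010010010 = 0b1100111000111110 = 52798

52798


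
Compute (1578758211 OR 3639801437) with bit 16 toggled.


Step 1: 1578758211 | 3639801437 = 3741054559
Step 2: 3741054559 ^ (1 << 16) = 3741054559 ^ 65536 = 3740989023

3740989023


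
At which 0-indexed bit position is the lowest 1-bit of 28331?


0b110111010101011. Lowest set bit at position 0

0


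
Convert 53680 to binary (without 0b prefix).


53680 = 1101000110110000 in binary

1101000110110000


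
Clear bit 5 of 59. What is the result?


59 & ~(1 << 5) = 27

27


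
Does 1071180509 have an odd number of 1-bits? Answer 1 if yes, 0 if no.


0b111111110110001110101011011101 has 21 ones => parity 1

1


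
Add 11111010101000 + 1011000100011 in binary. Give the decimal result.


11111010101000 + 1011000100011 = 101010011001011 = 21707

21707


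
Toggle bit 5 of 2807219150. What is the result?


2807219150 ^ (1 << 5) = 2807219150 ^ 32 = 2807219182

2807219182


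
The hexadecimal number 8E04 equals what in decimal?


8E04 hex = 36356 decimal

36356


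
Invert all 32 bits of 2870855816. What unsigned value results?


2870855816 ^ 4294967295 = 1424111479

1424111479


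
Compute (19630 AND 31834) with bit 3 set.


Step 1: 19630 & 31834 = 19466
Step 2: 19466 | (1 << 3) = 19466 | 8 = 19466

19466


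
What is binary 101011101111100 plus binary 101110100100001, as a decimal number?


101011101111100 + 101110100100001 = 1011010010011101 = 46237

46237


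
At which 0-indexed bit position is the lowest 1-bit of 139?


0b10001011. Lowest set bit at position 0

0


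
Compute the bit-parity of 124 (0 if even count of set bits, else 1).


0b1111100 has 5 ones => parity 1

1


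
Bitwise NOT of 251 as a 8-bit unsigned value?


~0b11111011 = 0b100 = 4 (8-bit unsigned)

4


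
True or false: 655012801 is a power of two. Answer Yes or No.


0b100111000010101011001111000001. Multiple bits set => No

No


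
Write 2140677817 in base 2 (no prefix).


2140677817 = 1111111100110000010011010111001 in binary

1111111100110000010011010111001


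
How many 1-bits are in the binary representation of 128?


0b10000000 has 1 set bits

1


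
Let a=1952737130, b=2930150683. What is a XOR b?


1952737130 ^ 2930150683 = 3670207089

3670207089


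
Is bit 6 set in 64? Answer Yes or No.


0b1000000, bit 6 = 1. Yes

Yes


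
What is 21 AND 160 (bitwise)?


0b10101 & 0b10100000 = 0b0 = 0

0


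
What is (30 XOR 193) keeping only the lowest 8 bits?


Step 1: 30 ^ 193 = 223
Step 2: 223 & 255 = 223

223


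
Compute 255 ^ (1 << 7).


255 ^ (1 << 7) = 255 ^ 128 = 127

127


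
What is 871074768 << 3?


0b110011111010111000101111010000 << 3 = 0b110011111010111000101111010000000 = 6968598144

6968598144


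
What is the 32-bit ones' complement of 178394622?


178394622 ^ 4294967295 = 4116572673

4116572673


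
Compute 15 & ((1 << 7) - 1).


15 & 127 = 15

15


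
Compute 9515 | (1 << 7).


9515 | (1 << 7) = 9515 | 128 = 9643

9643


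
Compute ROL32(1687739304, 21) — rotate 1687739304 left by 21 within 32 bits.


Rotate 0b1100100100110001101101110101000 left by 21 (32-bit) = 0b1110101000011001001001100011011 = 1963758363

1963758363


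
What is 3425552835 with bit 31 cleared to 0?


3425552835 & ~(1 << 31) = 1278069187

1278069187


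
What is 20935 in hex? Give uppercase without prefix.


20935 = 51C7 hex

51C7


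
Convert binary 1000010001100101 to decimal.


1000010001100101 in decimal = 33893

33893


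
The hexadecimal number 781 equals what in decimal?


781 hex = 1921 decimal

1921


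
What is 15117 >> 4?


0b11101100001101 >> 4 = 0b1110110000 = 944

944


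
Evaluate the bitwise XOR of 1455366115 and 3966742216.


0b1010110101111110001111111100011 ^ 0b11101100011011111010111011001000 = 0b10111010110100001011000100101011 = 3134239019

3134239019


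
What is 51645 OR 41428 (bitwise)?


0b1100100110111101 | 0b1010000111010100 = 0b1110100111111101 = 59901

59901


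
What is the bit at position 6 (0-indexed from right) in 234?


0b11101010, position 6 = 1

1


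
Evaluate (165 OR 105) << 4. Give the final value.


Step 1: 165 | 105 = 237
Step 2: 237 << 4 = 3792

3792


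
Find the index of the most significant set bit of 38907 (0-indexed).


0b1001011111111011. Highest set bit at position 15

15


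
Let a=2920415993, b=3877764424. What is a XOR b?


2920415993 ^ 3877764424 = 1228144561

1228144561


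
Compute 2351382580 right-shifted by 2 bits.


0b10001100001001110100000000110100 >> 2 = 0b100011000010011101000000001101 = 587845645

587845645


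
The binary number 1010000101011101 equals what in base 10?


1010000101011101 in decimal = 41309

41309


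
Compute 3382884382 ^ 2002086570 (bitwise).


0b11001001101000101011100000011110 ^ 0b1110111010101010110101010101010 = 0b10111110111101111101001010110100 = 3203912372

3203912372


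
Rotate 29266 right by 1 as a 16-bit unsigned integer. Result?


Rotate 0b111001001010010 right by 1 (16-bit) = 0b11100100101001 = 14633

14633


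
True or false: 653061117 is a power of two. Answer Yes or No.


0b100110111011001110101111111101. Multiple bits set => No

No


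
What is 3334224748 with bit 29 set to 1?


3334224748 | (1 << 29) = 3334224748 | 536870912 = 3871095660

3871095660


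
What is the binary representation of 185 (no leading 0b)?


185 = 10111001 in binary

10111001


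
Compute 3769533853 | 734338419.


0b11100000101011101000010110011101 | 0b101011110001010001110101110011 = 0b11101011111011111001110111111111 = 3958349311

3958349311


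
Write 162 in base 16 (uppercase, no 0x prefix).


162 = A2 hex

A2


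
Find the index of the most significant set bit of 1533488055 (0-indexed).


0b1011011011001110010101110110111. Highest set bit at position 30

30


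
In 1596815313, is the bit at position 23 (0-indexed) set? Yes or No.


0b1011111001011010111011111010001, bit 23 = 0. No

No


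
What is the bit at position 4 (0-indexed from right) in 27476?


0b110101101010100, position 4 = 1

1


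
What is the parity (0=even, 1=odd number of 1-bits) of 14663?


0b11100101000111 has 8 ones => parity 0

0


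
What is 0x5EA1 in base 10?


5EA1 hex = 24225 decimal

24225


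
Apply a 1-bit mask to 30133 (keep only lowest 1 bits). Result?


30133 & 1 = 1

1


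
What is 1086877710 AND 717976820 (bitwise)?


0b1000000110010000111000000001110 & 0b101010110010110111010011110100 = 0b110010000111000000000100 = 13135876

13135876


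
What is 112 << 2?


0b1110000 << 2 = 0b111000000 = 448

448


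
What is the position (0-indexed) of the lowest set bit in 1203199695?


0b1000111101101110101111011001111. Lowest set bit at position 0

0


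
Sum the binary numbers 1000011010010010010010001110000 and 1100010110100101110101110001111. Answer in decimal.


1000011010010010010010001110000 + 1100010110100101110101110001111 = 10100110000111000000111111111111 = 2786856959

2786856959


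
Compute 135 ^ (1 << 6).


135 ^ (1 << 6) = 135 ^ 64 = 199

199


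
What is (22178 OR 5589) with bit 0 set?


Step 1: 22178 | 5589 = 22519
Step 2: 22519 | (1 << 0) = 22519 | 1 = 22519

22519


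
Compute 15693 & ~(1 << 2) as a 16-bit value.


15693 & ~(1 << 2) = 15689

15689


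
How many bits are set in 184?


0b10111000 has 4 set bits

4


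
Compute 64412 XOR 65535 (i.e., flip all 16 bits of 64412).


64412 ^ 65535 = 1123

1123


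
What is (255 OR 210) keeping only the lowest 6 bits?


Step 1: 255 | 210 = 255
Step 2: 255 & 63 = 63

63


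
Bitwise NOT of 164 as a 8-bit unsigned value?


~0b10100100 = 0b1011011 = 91 (8-bit unsigned)

91


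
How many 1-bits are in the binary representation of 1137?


0b10001110001 has 5 set bits

5


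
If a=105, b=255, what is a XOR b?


105 ^ 255 = 150

150


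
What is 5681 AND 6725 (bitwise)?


0b1011000110001 & 0b1101001000101 = 0b1001000000001 = 4609

4609


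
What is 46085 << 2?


0b1011010000000101 << 2 = 0b101101000000010100 = 184340

184340


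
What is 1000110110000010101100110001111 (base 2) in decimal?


1000110110000010101100110001111 in decimal = 1187076495

1187076495


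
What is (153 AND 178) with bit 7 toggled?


Step 1: 153 & 178 = 144
Step 2: 144 ^ (1 << 7) = 144 ^ 128 = 16

16


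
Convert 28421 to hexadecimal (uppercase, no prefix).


28421 = 6F05 hex

6F05


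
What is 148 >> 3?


0b10010100 >> 3 = 0b10010 = 18

18


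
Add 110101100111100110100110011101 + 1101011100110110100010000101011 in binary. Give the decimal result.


110101100111100110100110011101 + 1101011100110110100010000101011 = 10100001001110011010110111001000 = 2704911816

2704911816


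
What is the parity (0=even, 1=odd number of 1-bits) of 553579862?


0b100000111111101111010101010110 has 18 ones => parity 0

0


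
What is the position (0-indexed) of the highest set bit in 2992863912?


0b10110010011000110111101010101000. Highest set bit at position 31

31


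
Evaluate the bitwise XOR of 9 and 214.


0b1001 ^ 0b11010110 = 0b11011111 = 223

223


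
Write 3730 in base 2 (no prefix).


3730 = 111010010010 in binary

111010010010


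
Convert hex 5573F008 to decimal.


5573F008 hex = 1433661448 decimal

1433661448


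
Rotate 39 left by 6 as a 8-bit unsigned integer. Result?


Rotate 0b100111 left by 6 (8-bit) = 0b11001001 = 201

201


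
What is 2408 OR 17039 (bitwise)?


0b100101101000 | 0b100001010001111 = 0b100101111101111 = 19439

19439


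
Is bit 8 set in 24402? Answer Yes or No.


0b101111101010010, bit 8 = 1. Yes

Yes


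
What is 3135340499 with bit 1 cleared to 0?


3135340499 & ~(1 << 1) = 3135340497

3135340497


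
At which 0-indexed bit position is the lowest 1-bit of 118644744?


0b111000100100110000000001000. Lowest set bit at position 3

3


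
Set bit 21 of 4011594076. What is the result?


4011594076 | (1 << 21) = 4011594076 | 2097152 = 4013691228

4013691228


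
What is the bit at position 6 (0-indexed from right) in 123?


0b1111011, position 6 = 1

1


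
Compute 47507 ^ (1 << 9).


47507 ^ (1 << 9) = 47507 ^ 512 = 48019

48019


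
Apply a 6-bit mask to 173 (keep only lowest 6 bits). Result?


173 & 63 = 45

45


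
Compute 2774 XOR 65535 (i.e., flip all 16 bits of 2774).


2774 ^ 65535 = 62761

62761


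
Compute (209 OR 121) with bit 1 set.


Step 1: 209 | 121 = 249
Step 2: 249 | (1 << 1) = 249 | 2 = 251

251


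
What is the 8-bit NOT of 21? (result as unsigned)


~0b10101 = 0b11101010 = 234 (8-bit unsigned)

234


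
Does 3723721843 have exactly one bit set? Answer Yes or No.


0b11011101111100110111110001110011. Multiple bits set => No

No


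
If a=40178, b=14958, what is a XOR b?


40178 ^ 14958 = 42652

42652


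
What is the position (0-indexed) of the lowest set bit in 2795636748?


0b10100110101000100000100000001100. Lowest set bit at position 2

2


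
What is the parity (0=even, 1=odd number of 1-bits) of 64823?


0b1111110100110111 has 12 ones => parity 0

0


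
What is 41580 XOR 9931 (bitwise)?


0b1010001001101100 ^ 0b10011011001011 = 0b1000010010100111 = 33959

33959


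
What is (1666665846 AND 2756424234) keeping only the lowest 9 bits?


Step 1: 1666665846 & 2756424234 = 541261858
Step 2: 541261858 & 511 = 34

34


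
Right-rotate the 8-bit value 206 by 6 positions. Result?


Rotate 0b11001110 right by 6 (8-bit) = 0b111011 = 59

59


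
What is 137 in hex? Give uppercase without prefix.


137 = 89 hex

89


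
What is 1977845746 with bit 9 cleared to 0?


1977845746 & ~(1 << 9) = 1977845234

1977845234


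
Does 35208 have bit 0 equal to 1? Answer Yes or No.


0b1000100110001000, bit 0 = 0. No

No


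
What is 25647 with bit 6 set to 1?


25647 | (1 << 6) = 25647 | 64 = 25711

25711


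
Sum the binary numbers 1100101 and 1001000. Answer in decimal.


1100101 + 1001000 = 10101101 = 173

173


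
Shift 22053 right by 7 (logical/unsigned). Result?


0b101011000100101 >> 7 = 0b10101100 = 172

172


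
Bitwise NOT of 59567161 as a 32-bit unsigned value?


~0b11100011001110110000111001 = 0b11111100011100110001001111000110 = 4235400134 (32-bit unsigned)

4235400134


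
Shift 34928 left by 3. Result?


0b1000100001110000 << 3 = 0b1000100001110000000 = 279424

279424


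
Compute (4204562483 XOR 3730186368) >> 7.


Step 1: 4204562483 ^ 3730186368 = 617261235
Step 2: 617261235 >> 7 = 4822353

4822353


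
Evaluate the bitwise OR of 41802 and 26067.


0b1010001101001010 | 0b110010111010011 = 0b1110011111011011 = 59355

59355


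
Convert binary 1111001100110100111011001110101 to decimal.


1111001100110100111011001110101 in decimal = 2040166005

2040166005


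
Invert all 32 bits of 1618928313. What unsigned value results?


1618928313 ^ 4294967295 = 2676038982

2676038982


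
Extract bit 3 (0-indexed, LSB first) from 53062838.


0b11001010011010110010110110, position 3 = 0

0


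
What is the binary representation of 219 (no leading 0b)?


219 = 11011011 in binary

11011011


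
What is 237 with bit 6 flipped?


237 ^ (1 << 6) = 237 ^ 64 = 173

173


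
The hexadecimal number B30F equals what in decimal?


B30F hex = 45839 decimal

45839


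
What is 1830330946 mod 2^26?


1830330946 & 67108863 = 18391618

18391618


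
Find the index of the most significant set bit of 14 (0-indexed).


0b1110. Highest set bit at position 3

3


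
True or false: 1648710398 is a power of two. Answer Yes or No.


0b1100010010001010101001011111110. Multiple bits set => No

No


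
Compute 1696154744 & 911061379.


0b1100101000110010100010001111000 & 0b110110010011011011000110000011 = 0b100100000010010000000000000000 = 604569600

604569600


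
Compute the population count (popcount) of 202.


0b11001010 has 4 set bits

4


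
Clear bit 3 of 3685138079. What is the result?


3685138079 & ~(1 << 3) = 3685138071

3685138071


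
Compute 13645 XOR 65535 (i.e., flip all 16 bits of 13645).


13645 ^ 65535 = 51890

51890


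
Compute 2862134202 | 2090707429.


0b10101010100110001011001110111010 | 0b1111100100111011010100111100101 = 0b11111110100111011011101111111111 = 4271750143

4271750143


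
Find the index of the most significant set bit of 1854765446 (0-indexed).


0b1101110100011010111100110000110. Highest set bit at position 30

30


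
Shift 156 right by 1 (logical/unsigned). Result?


0b10011100 >> 1 = 0b1001110 = 78

78


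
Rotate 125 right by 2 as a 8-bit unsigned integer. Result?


Rotate 0b1111101 right by 2 (8-bit) = 0b1011111 = 95

95


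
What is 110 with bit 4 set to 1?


110 | (1 << 4) = 110 | 16 = 126

126


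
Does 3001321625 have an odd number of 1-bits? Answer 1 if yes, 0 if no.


0b10110010111001001000100010011001 has 14 ones => parity 0

0


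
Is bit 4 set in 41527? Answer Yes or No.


0b1010001000110111, bit 4 = 1. Yes

Yes


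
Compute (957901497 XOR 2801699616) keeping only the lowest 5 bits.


Step 1: 957901497 ^ 2801699616 = 2682708377
Step 2: 2682708377 & 31 = 25

25


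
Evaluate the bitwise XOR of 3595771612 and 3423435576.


0b11010110010100110001111011011100 ^ 0b11001100000011010111101100111000 = 0b11010010111100110010111100100 = 442394084

442394084


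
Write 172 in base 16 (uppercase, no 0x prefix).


172 = AC hex

AC


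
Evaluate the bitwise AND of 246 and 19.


0b11110110 & 0b10011 = 0b10010 = 18

18


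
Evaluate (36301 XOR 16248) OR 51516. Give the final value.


Step 1: 36301 ^ 16248 = 45749
Step 2: 45749 | 51516 = 64445

64445


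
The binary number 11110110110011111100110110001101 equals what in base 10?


11110110110011111100110110001101 in decimal = 4140813709

4140813709


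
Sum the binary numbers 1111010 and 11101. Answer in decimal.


1111010 + 11101 = 10010111 = 151

151


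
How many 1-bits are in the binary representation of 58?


0b111010 has 4 set bits

4


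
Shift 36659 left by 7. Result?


0b1000111100110011 << 7 = 0b10001111001100110000000 = 4692352

4692352


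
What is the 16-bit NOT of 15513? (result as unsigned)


~0b11110010011001 = 0b1100001101100110 = 50022 (16-bit unsigned)

50022


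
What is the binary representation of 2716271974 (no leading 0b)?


2716271974 = 10100001111001110000010101100110 in binary

10100001111001110000010101100110


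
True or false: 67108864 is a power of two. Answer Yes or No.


0b100000000000000000000000000. Only one bit set => Yes

Yes


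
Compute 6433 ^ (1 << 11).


6433 ^ (1 << 11) = 6433 ^ 2048 = 4385

4385


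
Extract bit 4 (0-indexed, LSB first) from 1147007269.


0b1000100010111011111000100100101, position 4 = 0

0


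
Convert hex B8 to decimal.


B8 hex = 184 decimal

184


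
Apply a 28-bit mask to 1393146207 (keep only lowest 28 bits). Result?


1393146207 & 268435455 = 50968927

50968927


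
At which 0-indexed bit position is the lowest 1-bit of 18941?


0b100100111111101. Lowest set bit at position 0

0


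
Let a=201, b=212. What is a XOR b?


201 ^ 212 = 29

29


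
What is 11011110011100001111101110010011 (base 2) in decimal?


11011110011100001111101110010011 in decimal = 3731946387

3731946387


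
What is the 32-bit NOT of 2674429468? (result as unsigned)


~0b10011111011010001000111000011100 = 0b1100000100101110111000111100011 = 1620537827 (32-bit unsigned)

1620537827


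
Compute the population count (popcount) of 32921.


0b1000000010011001 has 5 set bits

5


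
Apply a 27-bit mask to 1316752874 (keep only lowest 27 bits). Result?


1316752874 & 134217727 = 108793322

108793322


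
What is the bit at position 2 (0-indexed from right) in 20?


0b10100, position 2 = 1

1


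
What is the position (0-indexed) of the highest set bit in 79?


0b1001111. Highest set bit at position 6

6


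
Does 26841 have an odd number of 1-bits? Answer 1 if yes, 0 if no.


0b110100011011001 has 8 ones => parity 0

0


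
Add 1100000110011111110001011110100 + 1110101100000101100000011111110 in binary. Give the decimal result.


1100000110011111110001011110100 + 1110101100000101100000011111110 = 11010110010100101010001111110010 = 3595740146

3595740146


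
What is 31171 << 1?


0b111100111000011 << 1 = 0b1111001110000110 = 62342

62342


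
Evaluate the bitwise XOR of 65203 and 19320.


0b1111111010110011 ^ 0b100101101111000 = 0b1011010111001011 = 46539

46539


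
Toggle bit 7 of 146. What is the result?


146 ^ (1 << 7) = 146 ^ 128 = 18

18


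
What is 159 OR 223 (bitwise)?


0b10011111 | 0b11011111 = 0b11011111 = 223

223


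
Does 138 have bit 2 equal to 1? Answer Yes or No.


0b10001010, bit 2 = 0. No

No


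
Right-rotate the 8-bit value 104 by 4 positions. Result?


Rotate 0b1101000 right by 4 (8-bit) = 0b10000110 = 134

134


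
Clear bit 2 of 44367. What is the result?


44367 & ~(1 << 2) = 44363

44363


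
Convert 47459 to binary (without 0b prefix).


47459 = 1011100101100011 in binary

1011100101100011


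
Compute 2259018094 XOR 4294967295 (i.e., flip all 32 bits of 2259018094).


2259018094 ^ 4294967295 = 2035949201

2035949201


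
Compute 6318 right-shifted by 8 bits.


0b1100010101110 >> 8 = 0b11000 = 24

24


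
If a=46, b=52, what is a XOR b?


46 ^ 52 = 26

26


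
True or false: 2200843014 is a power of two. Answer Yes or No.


0b10000011001011100011001100000110. Multiple bits set => No

No


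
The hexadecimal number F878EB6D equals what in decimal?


F878EB6D hex = 4168674157 decimal

4168674157


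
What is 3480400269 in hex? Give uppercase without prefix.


3480400269 = CF72B18D hex

CF72B18D


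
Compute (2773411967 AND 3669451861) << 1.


Step 1: 2773411967 & 3669451861 = 2147901525
Step 2: 2147901525 << 1 = 4295803050

4295803050


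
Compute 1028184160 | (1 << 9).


1028184160 | (1 << 9) = 1028184160 | 512 = 1028184672

1028184672


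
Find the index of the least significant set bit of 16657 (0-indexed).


0b100000100010001. Lowest set bit at position 0

0


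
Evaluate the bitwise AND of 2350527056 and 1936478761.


0b10001100000110100011001001010000 & 0b1110011011011000101001000101001 = 0b10000001001000000000 = 528896

528896


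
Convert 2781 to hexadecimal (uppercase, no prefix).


2781 = ADD hex

ADD


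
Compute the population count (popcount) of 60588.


0b1110110010101100 has 9 set bits

9


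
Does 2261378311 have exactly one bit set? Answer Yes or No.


0b10000110110010011110010100000111. Multiple bits set => No

No


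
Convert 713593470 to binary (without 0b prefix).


713593470 = 101010100010001001001001111110 in binary

101010100010001001001001111110


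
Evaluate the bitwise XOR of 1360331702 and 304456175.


0b1010001000101010000001110110110 ^ 0b10010001001011010000111101111 = 0b1000011001100001010001001011001 = 1127260761

1127260761


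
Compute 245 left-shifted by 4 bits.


0b11110101 << 4 = 0b111101010000 = 3920

3920


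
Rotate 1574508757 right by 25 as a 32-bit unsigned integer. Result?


Rotate 0b1011101110110010001100011010101 right by 25 (32-bit) = 0b11101100100011000110101010101110 = 3968625326

3968625326


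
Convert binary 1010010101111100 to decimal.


1010010101111100 in decimal = 42364

42364


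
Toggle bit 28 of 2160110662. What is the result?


2160110662 ^ (1 << 28) = 2160110662 ^ 268435456 = 2428546118

2428546118


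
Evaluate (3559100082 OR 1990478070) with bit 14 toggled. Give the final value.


Step 1: 3559100082 | 1990478070 = 4138192630
Step 2: 4138192630 ^ (1 << 14) = 4138192630 ^ 16384 = 4138176246

4138176246


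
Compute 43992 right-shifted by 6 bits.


0b1010101111011000 >> 6 = 0b1010101111 = 687

687


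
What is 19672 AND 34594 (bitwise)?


0b100110011011000 & 0b1000011100100010 = 0b10000000000 = 1024

1024


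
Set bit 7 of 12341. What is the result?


12341 | (1 << 7) = 12341 | 128 = 12469

12469


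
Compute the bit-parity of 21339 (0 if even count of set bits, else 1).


0b101001101011011 has 9 ones => parity 1

1


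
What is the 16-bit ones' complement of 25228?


25228 ^ 65535 = 40307

40307


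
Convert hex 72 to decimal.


72 hex = 114 decimal

114


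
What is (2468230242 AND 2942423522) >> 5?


Step 1: 2468230242 & 2942423522 = 2197819490
Step 2: 2197819490 >> 5 = 68681859

68681859


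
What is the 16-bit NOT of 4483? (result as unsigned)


~0b1000110000011 = 0b1110111001111100 = 61052 (16-bit unsigned)

61052


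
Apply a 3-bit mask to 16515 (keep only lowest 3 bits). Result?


16515 & 7 = 3

3


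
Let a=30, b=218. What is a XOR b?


30 ^ 218 = 196

196


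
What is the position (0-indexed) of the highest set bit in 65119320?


0b11111000011010010001011000. Highest set bit at position 25

25


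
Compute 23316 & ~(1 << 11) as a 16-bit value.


23316 & ~(1 << 11) = 21268

21268


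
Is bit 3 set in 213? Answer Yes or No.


0b11010101, bit 3 = 0. No

No


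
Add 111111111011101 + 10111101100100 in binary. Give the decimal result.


111111111011101 + 10111101100100 = 1010111101000001 = 44865

44865


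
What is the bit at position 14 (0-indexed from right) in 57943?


0b1110001001010111, position 14 = 1

1


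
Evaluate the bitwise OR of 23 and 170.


0b10111 | 0b10101010 = 0b10111111 = 191

191


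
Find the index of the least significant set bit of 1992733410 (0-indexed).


0b1110110110001101011001011100010. Lowest set bit at position 1

1


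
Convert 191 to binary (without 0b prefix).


191 = 10111111 in binary

10111111


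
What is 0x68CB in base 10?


68CB hex = 26827 decimal

26827


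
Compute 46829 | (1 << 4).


46829 | (1 << 4) = 46829 | 16 = 46845

46845


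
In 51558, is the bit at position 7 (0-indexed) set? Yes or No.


0b1100100101100110, bit 7 = 0. No

No


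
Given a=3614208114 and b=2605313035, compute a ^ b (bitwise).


3614208114 ^ 2605313035 = 1277533305

1277533305


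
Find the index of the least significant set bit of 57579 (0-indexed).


0b1110000011101011. Lowest set bit at position 0

0


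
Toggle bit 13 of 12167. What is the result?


12167 ^ (1 << 13) = 12167 ^ 8192 = 3975

3975


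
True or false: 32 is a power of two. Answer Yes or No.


0b100000. Only one bit set => Yes

Yes


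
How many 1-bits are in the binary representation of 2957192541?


0b10110000010000110010110101011101 has 15 set bits

15


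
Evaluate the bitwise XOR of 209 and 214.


0b11010001 ^ 0b11010110 = 0b111 = 7

7


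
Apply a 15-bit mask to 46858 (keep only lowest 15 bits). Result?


46858 & 32767 = 14090

14090


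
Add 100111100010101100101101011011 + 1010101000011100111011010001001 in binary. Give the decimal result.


100111100010101100101101011011 + 1010101000011100111011010001001 = 1111100100110010100000111100100 = 2090418660

2090418660


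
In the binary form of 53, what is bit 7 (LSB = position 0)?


0b110101, position 7 = 0

0


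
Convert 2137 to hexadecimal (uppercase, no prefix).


2137 = 859 hex

859


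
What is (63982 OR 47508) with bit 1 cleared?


Step 1: 63982 | 47508 = 63998
Step 2: 63998 & ~(1 << 1) = 63996

63996


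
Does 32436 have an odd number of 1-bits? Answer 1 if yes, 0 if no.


0b111111010110100 has 10 ones => parity 0

0


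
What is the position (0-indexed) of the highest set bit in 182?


0b10110110. Highest set bit at position 7

7


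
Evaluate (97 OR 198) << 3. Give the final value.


Step 1: 97 | 198 = 231
Step 2: 231 << 3 = 1848

1848


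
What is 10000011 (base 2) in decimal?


10000011 in decimal = 131

131


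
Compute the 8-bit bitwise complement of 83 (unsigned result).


~0b1010011 = 0b10101100 = 172 (8-bit unsigned)

172


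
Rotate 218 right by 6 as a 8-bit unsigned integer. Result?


Rotate 0b11011010 right by 6 (8-bit) = 0b1101011 = 107

107


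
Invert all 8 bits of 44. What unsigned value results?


44 ^ 255 = 211

211


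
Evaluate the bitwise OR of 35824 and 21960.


0b1000101111110000 | 0b101010111001000 = 0b1101111111111000 = 57336

57336


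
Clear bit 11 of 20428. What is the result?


20428 & ~(1 << 11) = 18380

18380


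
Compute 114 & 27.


0b1110010 & 0b11011 = 0b10010 = 18

18


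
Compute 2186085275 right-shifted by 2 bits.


0b10000010010011010000001110011011 >> 2 = 0b100000100100110100000011100110 = 546521318

546521318


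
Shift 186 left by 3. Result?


0b10111010 << 3 = 0b10111010000 = 1488

1488


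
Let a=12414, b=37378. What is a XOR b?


12414 ^ 37378 = 41596

41596


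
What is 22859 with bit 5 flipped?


22859 ^ (1 << 5) = 22859 ^ 32 = 22891

22891


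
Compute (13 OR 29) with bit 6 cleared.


Step 1: 13 | 29 = 29
Step 2: 29 & ~(1 << 6) = 29

29


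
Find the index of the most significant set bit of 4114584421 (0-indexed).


0b11110101001111111001001101100101. Highest set bit at position 31

31


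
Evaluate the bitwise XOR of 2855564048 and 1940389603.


0b10101010001101000111001100010000 ^ 0b1110011101001111111111011100011 = 0b11011001100100111000110111110011 = 3650326003

3650326003


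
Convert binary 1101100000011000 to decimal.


1101100000011000 in decimal = 55320

55320


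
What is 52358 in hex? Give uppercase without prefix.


52358 = CC86 hex

CC86


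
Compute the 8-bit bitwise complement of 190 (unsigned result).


~0b10111110 = 0b1000001 = 65 (8-bit unsigned)

65


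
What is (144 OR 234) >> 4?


Step 1: 144 | 234 = 250
Step 2: 250 >> 4 = 15

15


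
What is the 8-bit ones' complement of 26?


26 ^ 255 = 229

229


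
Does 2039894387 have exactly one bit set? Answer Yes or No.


0b1111001100101100101000101110011. Multiple bits set => No

No


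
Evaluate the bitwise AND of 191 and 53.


0b10111111 & 0b110101 = 0b110101 = 53

53


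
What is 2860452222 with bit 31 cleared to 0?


2860452222 & ~(1 << 31) = 712968574

712968574


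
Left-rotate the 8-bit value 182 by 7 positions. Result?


Rotate 0b10110110 left by 7 (8-bit) = 0b1011011 = 91

91


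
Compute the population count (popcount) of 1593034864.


0b1011110111100111100100001110000 has 17 set bits

17


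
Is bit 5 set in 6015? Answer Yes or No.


0b1011101111111, bit 5 = 1. Yes

Yes


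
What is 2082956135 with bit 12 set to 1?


2082956135 | (1 << 12) = 2082956135 | 4096 = 2082960231

2082960231


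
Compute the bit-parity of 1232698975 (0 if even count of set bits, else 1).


0b1001001011110010111111001011111 has 20 ones => parity 0

0


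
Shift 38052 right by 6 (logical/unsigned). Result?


0b1001010010100100 >> 6 = 0b1001010010 = 594

594


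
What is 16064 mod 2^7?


16064 & 127 = 64

64


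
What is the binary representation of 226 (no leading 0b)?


226 = 11100010 in binary

11100010


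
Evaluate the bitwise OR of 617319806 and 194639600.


0b100100110010111000110101111110 | 0b1011100110011111011011110000 = 0b101111110110111111111111111110 = 802947070

802947070


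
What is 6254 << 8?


0b1100001101110 << 8 = 0b110000110111000000000 = 1601024

1601024


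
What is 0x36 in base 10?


36 hex = 54 decimal

54


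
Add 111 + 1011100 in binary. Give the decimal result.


111 + 1011100 = 1100011 = 99

99


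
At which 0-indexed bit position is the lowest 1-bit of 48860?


0b1011111011011100. Lowest set bit at position 2

2


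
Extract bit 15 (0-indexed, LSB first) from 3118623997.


0b10111001111000100110110011111101, position 15 = 0

0


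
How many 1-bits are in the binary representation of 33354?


0b1000001001001010 has 5 set bits

5


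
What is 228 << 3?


0b11100100 << 3 = 0b11100100000 = 1824

1824


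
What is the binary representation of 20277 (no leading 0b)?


20277 = 100111100110101 in binary

100111100110101


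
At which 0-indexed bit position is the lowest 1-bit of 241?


0b11110001. Lowest set bit at position 0

0


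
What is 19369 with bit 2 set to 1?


19369 | (1 << 2) = 19369 | 4 = 19373

19373


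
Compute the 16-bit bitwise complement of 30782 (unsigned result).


~0b111100000111110 = 0b1000011111000001 = 34753 (16-bit unsigned)

34753


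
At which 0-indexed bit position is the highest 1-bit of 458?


0b111001010. Highest set bit at position 8

8
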